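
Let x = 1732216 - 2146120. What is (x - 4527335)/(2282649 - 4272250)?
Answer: 133547/53773 ≈ 2.4835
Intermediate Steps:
x = -413904
(x - 4527335)/(2282649 - 4272250) = (-413904 - 4527335)/(2282649 - 4272250) = -4941239/(-1989601) = -4941239*(-1/1989601) = 133547/53773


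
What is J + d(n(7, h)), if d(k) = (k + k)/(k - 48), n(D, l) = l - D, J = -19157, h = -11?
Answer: -210721/11 ≈ -19156.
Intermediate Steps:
d(k) = 2*k/(-48 + k) (d(k) = (2*k)/(-48 + k) = 2*k/(-48 + k))
J + d(n(7, h)) = -19157 + 2*(-11 - 1*7)/(-48 + (-11 - 1*7)) = -19157 + 2*(-11 - 7)/(-48 + (-11 - 7)) = -19157 + 2*(-18)/(-48 - 18) = -19157 + 2*(-18)/(-66) = -19157 + 2*(-18)*(-1/66) = -19157 + 6/11 = -210721/11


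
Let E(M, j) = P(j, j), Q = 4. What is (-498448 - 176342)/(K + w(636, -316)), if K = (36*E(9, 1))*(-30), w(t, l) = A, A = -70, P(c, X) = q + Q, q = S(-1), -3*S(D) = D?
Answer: 67479/475 ≈ 142.06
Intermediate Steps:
S(D) = -D/3
q = 1/3 (q = -1/3*(-1) = 1/3 ≈ 0.33333)
P(c, X) = 13/3 (P(c, X) = 1/3 + 4 = 13/3)
E(M, j) = 13/3
w(t, l) = -70
K = -4680 (K = (36*(13/3))*(-30) = 156*(-30) = -4680)
(-498448 - 176342)/(K + w(636, -316)) = (-498448 - 176342)/(-4680 - 70) = -674790/(-4750) = -674790*(-1/4750) = 67479/475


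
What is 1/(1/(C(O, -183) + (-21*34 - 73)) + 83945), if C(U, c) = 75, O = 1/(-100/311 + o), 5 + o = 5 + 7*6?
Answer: 712/59768839 ≈ 1.1913e-5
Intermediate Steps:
o = 42 (o = -5 + (5 + 7*6) = -5 + (5 + 42) = -5 + 47 = 42)
O = 311/12962 (O = 1/(-100/311 + 42) = 1/(12962/311) = 311/12962 ≈ 0.023993)
1/(1/(C(O, -183) + (-21*34 - 73)) + 83945) = 1/(1/(75 + (-21*34 - 73)) + 83945) = 1/(1/(75 + (-714 - 73)) + 83945) = 1/(1/(75 - 787) + 83945) = 1/(1/(-712) + 83945) = 1/(-1/712 + 83945) = 1/(59768839/712) = 712/59768839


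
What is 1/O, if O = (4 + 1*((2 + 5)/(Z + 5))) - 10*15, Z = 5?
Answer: -10/1453 ≈ -0.0068823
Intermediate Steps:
O = -1453/10 (O = (4 + 1*((2 + 5)/(5 + 5))) - 10*15 = (4 + 1*(7/10)) - 150 = (4 + 7/10) - 150 = 47/10 - 150 = -1453/10 ≈ -145.30)
1/O = 1/(-1453/10) = -10/1453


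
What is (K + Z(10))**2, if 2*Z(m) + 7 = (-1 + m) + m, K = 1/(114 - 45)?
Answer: 172225/4761 ≈ 36.174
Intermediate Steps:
K = 1/69 ≈ 0.014493
Z(m) = -4 + m (Z(m) = -7/2 + ((-1 + m) + m)/2 = -7/2 + (-1 + 2*m)/2 = -7/2 + (-1/2 + m) = -4 + m)
(K + Z(10))**2 = (1/69 + (-4 + 10))**2 = (1/69 + 6)**2 = (415/69)**2 = 172225/4761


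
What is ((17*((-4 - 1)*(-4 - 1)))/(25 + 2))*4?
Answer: 1700/27 ≈ 62.963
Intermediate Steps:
((17*((-4 - 1)*(-4 - 1)))/(25 + 2))*4 = ((17*(-5*(-5)))/27)*4 = ((17*25)*(1/27))*4 = (425*(1/27))*4 = (425/27)*4 = 1700/27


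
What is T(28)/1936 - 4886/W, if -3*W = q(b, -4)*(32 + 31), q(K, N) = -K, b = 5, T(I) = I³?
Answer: -63878/1815 ≈ -35.194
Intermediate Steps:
W = 105 (W = -(-1*5)*(32 + 31)/3 = -(-5)*63/3 = -⅓*(-315) = 105)
T(28)/1936 - 4886/W = 28³/1936 - 4886/105 = 21952*(1/1936) - 4886*1/105 = 1372/121 - 698/15 = -63878/1815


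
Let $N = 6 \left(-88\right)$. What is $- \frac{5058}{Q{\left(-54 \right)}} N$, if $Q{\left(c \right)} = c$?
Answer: $-49456$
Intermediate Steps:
$N = -528$
$- \frac{5058}{Q{\left(-54 \right)}} N = - \frac{5058}{-54} \left(-528\right) = \left(-5058\right) \left(- \frac{1}{54}\right) \left(-528\right) = \frac{281}{3} \left(-528\right) = -49456$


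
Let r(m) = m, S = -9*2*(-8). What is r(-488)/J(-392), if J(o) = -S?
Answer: 61/18 ≈ 3.3889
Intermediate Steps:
S = 144 (S = -18*(-8) = 144)
J(o) = -144 (J(o) = -1*144 = -144)
r(-488)/J(-392) = -488/(-144) = -488*(-1/144) = 61/18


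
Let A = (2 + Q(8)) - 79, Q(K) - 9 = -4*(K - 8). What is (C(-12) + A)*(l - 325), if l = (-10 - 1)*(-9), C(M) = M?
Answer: 18080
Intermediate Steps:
l = 99 (l = -11*(-9) = 99)
Q(K) = 41 - 4*K (Q(K) = 9 - 4*(K - 8) = 9 - 4*(-8 + K) = 9 + (32 - 4*K) = 41 - 4*K)
A = -68 (A = (2 + (41 - 4*8)) - 79 = (2 + (41 - 32)) - 79 = (2 + 9) - 79 = 11 - 79 = -68)
(C(-12) + A)*(l - 325) = (-12 - 68)*(99 - 325) = -80*(-226) = 18080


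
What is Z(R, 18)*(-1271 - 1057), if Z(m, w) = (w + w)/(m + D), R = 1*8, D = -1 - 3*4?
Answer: 83808/5 ≈ 16762.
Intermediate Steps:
D = -13 (D = -1 - 12 = -13)
R = 8
Z(m, w) = 2*w/(-13 + m) (Z(m, w) = (w + w)/(m - 13) = (2*w)/(-13 + m) = 2*w/(-13 + m))
Z(R, 18)*(-1271 - 1057) = (2*18/(-13 + 8))*(-1271 - 1057) = (2*18/(-5))*(-2328) = (2*18*(-⅕))*(-2328) = -36/5*(-2328) = 83808/5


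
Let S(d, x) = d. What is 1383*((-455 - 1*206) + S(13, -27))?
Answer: -896184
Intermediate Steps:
1383*((-455 - 1*206) + S(13, -27)) = 1383*((-455 - 1*206) + 13) = 1383*((-455 - 206) + 13) = 1383*(-661 + 13) = 1383*(-648) = -896184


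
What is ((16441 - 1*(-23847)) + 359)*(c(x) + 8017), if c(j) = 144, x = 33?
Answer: 331720167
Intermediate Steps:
((16441 - 1*(-23847)) + 359)*(c(x) + 8017) = ((16441 - 1*(-23847)) + 359)*(144 + 8017) = ((16441 + 23847) + 359)*8161 = (40288 + 359)*8161 = 40647*8161 = 331720167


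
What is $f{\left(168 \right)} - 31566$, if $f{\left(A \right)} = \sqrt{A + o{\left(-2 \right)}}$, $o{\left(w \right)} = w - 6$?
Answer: $-31566 + 4 \sqrt{10} \approx -31553.0$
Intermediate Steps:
$o{\left(w \right)} = -6 + w$
$f{\left(A \right)} = \sqrt{-8 + A}$ ($f{\left(A \right)} = \sqrt{A - 8} = \sqrt{-8 + A}$)
$f{\left(168 \right)} - 31566 = \sqrt{-8 + 168} - 31566 = \sqrt{160} - 31566 = 4 \sqrt{10} - 31566 = -31566 + 4 \sqrt{10}$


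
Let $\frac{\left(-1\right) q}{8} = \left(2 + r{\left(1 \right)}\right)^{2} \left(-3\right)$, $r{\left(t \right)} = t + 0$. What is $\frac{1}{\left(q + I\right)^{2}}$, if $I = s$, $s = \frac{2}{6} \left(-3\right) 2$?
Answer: $\frac{1}{45796} \approx 2.1836 \cdot 10^{-5}$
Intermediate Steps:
$r{\left(t \right)} = t$
$s = -2$ ($s = 2 \cdot \frac{1}{6} \left(-3\right) 2 = \frac{1}{3} \left(-3\right) 2 = \left(-1\right) 2 = -2$)
$q = 216$ ($q = - 8 \left(2 + 1\right)^{2} \left(-3\right) = - 8 \cdot 3^{2} \left(-3\right) = - 8 \cdot 9 \left(-3\right) = \left(-8\right) \left(-27\right) = 216$)
$I = -2$
$\frac{1}{\left(q + I\right)^{2}} = \frac{1}{\left(216 - 2\right)^{2}} = \frac{1}{214^{2}} = \frac{1}{45796}$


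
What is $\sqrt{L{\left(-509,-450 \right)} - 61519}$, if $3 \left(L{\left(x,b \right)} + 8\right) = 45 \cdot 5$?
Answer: $6 i \sqrt{1707} \approx 247.9 i$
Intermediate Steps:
$L{\left(x,b \right)} = 67$ ($L{\left(x,b \right)} = -8 + \frac{45 \cdot 5}{3} = -8 + \frac{1}{3} \cdot 225 = -8 + 75 = 67$)
$\sqrt{L{\left(-509,-450 \right)} - 61519} = \sqrt{67 - 61519} = \sqrt{-61452} = 6 i \sqrt{1707}$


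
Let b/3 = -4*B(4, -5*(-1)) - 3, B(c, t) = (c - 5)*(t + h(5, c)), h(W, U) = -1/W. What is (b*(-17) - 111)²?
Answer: 21958596/25 ≈ 8.7834e+5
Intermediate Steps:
B(c, t) = (-5 + c)*(-⅕ + t) (B(c, t) = (c - 5)*(t - 1/5) = (-5 + c)*(t - 1*⅕) = (-5 + c)*(t - ⅕) = (-5 + c)*(-⅕ + t))
b = 243/5 (b = 3*(-4*(1 - (-25)*(-1) - ⅕*4 + 4*(-5*(-1))) - 3) = 3*(-4*(1 - 5*5 - ⅘ + 4*5) - 3) = 3*(-4*(1 - 25 - ⅘ + 20) - 3) = 3*(-4*(-24/5) - 3) = 3*(96/5 - 3) = 3*(81/5) = 243/5 ≈ 48.600)
(b*(-17) - 111)² = ((243/5)*(-17) - 111)² = (-4131/5 - 111)² = (-4686/5)² = 21958596/25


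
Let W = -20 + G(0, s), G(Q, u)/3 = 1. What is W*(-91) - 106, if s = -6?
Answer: 1441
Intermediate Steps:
G(Q, u) = 3 (G(Q, u) = 3*1 = 3)
W = -17 (W = -20 + 3 = -17)
W*(-91) - 106 = -17*(-91) - 106 = 1547 - 106 = 1441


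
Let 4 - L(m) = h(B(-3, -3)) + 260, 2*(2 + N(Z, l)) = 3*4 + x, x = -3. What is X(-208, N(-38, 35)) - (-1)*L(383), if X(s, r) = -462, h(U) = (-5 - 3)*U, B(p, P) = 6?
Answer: -670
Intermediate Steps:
h(U) = -8*U
N(Z, l) = 5/2 (N(Z, l) = -2 + (3*4 - 3)/2 = -2 + (12 - 3)/2 = -2 + (½)*9 = -2 + 9/2 = 5/2)
L(m) = -208 (L(m) = 4 - (-8*6 + 260) = 4 - (-48 + 260) = 4 - 1*212 = 4 - 212 = -208)
X(-208, N(-38, 35)) - (-1)*L(383) = -462 - (-1)*(-208) = -462 - 1*208 = -462 - 208 = -670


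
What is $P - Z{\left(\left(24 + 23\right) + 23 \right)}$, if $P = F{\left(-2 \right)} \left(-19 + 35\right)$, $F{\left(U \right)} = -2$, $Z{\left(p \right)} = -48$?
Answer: $16$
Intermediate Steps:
$P = -32$ ($P = - 2 \left(-19 + 35\right) = \left(-2\right) 16 = -32$)
$P - Z{\left(\left(24 + 23\right) + 23 \right)} = -32 - -48 = -32 + 48 = 16$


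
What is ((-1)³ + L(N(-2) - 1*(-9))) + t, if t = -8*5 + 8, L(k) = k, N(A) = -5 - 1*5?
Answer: -34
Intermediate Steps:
N(A) = -10 (N(A) = -5 - 5 = -10)
t = -32 (t = -40 + 8 = -32)
((-1)³ + L(N(-2) - 1*(-9))) + t = ((-1)³ + (-10 - 1*(-9))) - 32 = (-1 + (-10 + 9)) - 32 = (-1 - 1) - 32 = -2 - 32 = -34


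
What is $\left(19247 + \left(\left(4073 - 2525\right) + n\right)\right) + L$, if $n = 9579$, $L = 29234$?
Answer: $59608$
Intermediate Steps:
$\left(19247 + \left(\left(4073 - 2525\right) + n\right)\right) + L = \left(19247 + \left(\left(4073 - 2525\right) + 9579\right)\right) + 29234 = \left(19247 + \left(1548 + 9579\right)\right) + 29234 = \left(19247 + 11127\right) + 29234 = 30374 + 29234 = 59608$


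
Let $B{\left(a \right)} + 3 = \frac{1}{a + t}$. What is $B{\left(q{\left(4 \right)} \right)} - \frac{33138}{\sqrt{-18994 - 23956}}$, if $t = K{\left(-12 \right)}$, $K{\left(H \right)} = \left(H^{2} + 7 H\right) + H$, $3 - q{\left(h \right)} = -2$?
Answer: $- \frac{158}{53} + \frac{16569 i \sqrt{1718}}{4295} \approx -2.9811 + 159.9 i$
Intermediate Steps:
$q{\left(h \right)} = 5$ ($q{\left(h \right)} = 3 - -2 = 3 + 2 = 5$)
$K{\left(H \right)} = H^{2} + 8 H$
$t = 48$ ($t = - 12 \left(8 - 12\right) = \left(-12\right) \left(-4\right) = 48$)
$B{\left(a \right)} = -3 + \frac{1}{48 + a}$ ($B{\left(a \right)} = -3 + \frac{1}{a + 48} = -3 + \frac{1}{48 + a}$)
$B{\left(q{\left(4 \right)} \right)} - \frac{33138}{\sqrt{-18994 - 23956}} = \frac{-143 - 15}{48 + 5} - \frac{33138}{\sqrt{-18994 - 23956}} = \frac{-143 - 15}{53} - \frac{33138}{\sqrt{-42950}} = \frac{1}{53} \left(-158\right) - \frac{33138}{5 i \sqrt{1718}} = - \frac{158}{53} - 33138 \left(- \frac{i \sqrt{1718}}{8590}\right) = - \frac{158}{53} + \frac{16569 i \sqrt{1718}}{4295}$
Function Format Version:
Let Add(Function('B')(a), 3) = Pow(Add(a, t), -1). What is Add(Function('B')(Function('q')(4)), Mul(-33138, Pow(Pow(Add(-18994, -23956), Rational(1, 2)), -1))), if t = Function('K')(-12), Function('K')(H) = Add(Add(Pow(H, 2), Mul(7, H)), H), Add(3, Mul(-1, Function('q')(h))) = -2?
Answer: Add(Rational(-158, 53), Mul(Rational(16569, 4295), I, Pow(1718, Rational(1, 2)))) ≈ Add(-2.9811, Mul(159.90, I))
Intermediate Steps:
Function('q')(h) = 5 (Function('q')(h) = Add(3, Mul(-1, -2)) = Add(3, 2) = 5)
Function('K')(H) = Add(Pow(H, 2), Mul(8, H))
t = 48 (t = Mul(-12, Add(8, -12)) = Mul(-12, -4) = 48)
Function('B')(a) = Add(-3, Pow(Add(48, a), -1)) (Function('B')(a) = Add(-3, Pow(Add(a, 48), -1)) = Add(-3, Pow(Add(48, a), -1)))
Add(Function('B')(Function('q')(4)), Mul(-33138, Pow(Pow(Add(-18994, -23956), Rational(1, 2)), -1))) = Add(Mul(Pow(Add(48, 5), -1), Add(-143, Mul(-3, 5))), Mul(-33138, Pow(Pow(Add(-18994, -23956), Rational(1, 2)), -1))) = Add(Mul(Pow(53, -1), Add(-143, -15)), Mul(-33138, Pow(Pow(-42950, Rational(1, 2)), -1))) = Add(Mul(Rational(1, 53), -158), Mul(-33138, Pow(Mul(5, I, Pow(1718, Rational(1, 2))), -1))) = Add(Rational(-158, 53), Mul(-33138, Mul(Rational(-1, 8590), I, Pow(1718, Rational(1, 2))))) = Add(Rational(-158, 53), Mul(Rational(16569, 4295), I, Pow(1718, Rational(1, 2))))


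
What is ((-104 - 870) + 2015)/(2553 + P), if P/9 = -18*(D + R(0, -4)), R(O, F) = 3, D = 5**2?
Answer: -347/661 ≈ -0.52496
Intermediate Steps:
D = 25
P = -4536 (P = 9*(-18*(25 + 3)) = 9*(-18*28) = 9*(-504) = -4536)
((-104 - 870) + 2015)/(2553 + P) = ((-104 - 870) + 2015)/(2553 - 4536) = (-974 + 2015)/(-1983) = 1041*(-1/1983) = -347/661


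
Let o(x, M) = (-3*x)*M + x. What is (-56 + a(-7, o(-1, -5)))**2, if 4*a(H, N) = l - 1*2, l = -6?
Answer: 3364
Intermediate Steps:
o(x, M) = x - 3*M*x (o(x, M) = -3*M*x + x = x - 3*M*x)
a(H, N) = -2 (a(H, N) = (-6 - 1*2)/4 = (-6 - 2)/4 = (1/4)*(-8) = -2)
(-56 + a(-7, o(-1, -5)))**2 = (-56 - 2)**2 = (-58)**2 = 3364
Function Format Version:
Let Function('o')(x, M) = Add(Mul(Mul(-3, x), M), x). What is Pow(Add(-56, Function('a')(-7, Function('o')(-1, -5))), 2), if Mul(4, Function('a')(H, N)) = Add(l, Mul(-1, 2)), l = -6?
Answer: 3364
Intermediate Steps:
Function('o')(x, M) = Add(x, Mul(-3, M, x)) (Function('o')(x, M) = Add(Mul(-3, M, x), x) = Add(x, Mul(-3, M, x)))
Function('a')(H, N) = -2 (Function('a')(H, N) = Mul(Rational(1, 4), Add(-6, Mul(-1, 2))) = Mul(Rational(1, 4), Add(-6, -2)) = Mul(Rational(1, 4), -8) = -2)
Pow(Add(-56, Function('a')(-7, Function('o')(-1, -5))), 2) = Pow(Add(-56, -2), 2) = Pow(-58, 2) = 3364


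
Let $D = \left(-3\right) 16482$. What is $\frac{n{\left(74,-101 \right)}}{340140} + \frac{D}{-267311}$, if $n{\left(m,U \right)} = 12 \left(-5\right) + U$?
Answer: $\frac{16775525369}{90923163540} \approx 0.1845$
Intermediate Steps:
$D = -49446$
$n{\left(m,U \right)} = -60 + U$
$\frac{n{\left(74,-101 \right)}}{340140} + \frac{D}{-267311} = \frac{-60 - 101}{340140} - \frac{49446}{-267311} = \left(-161\right) \frac{1}{340140} - - \frac{49446}{267311} = - \frac{161}{340140} + \frac{49446}{267311} = \frac{16775525369}{90923163540}$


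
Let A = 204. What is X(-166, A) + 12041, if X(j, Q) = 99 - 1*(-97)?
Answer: 12237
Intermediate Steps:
X(j, Q) = 196 (X(j, Q) = 99 + 97 = 196)
X(-166, A) + 12041 = 196 + 12041 = 12237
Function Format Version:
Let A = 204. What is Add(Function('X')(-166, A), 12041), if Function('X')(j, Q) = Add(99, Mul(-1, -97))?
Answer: 12237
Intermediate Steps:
Function('X')(j, Q) = 196 (Function('X')(j, Q) = Add(99, 97) = 196)
Add(Function('X')(-166, A), 12041) = Add(196, 12041) = 12237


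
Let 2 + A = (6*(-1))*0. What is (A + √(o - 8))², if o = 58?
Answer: 54 - 20*√2 ≈ 25.716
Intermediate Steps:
A = -2 (A = -2 + (6*(-1))*0 = -2 - 6*0 = -2 + 0 = -2)
(A + √(o - 8))² = (-2 + √(58 - 8))² = (-2 + √50)² = (-2 + 5*√2)²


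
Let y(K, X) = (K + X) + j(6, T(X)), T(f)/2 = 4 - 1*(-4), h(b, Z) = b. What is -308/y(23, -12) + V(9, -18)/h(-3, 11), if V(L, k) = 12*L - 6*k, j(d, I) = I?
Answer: -2252/27 ≈ -83.407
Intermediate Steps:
T(f) = 16 (T(f) = 2*(4 - 1*(-4)) = 2*(4 + 4) = 2*8 = 16)
V(L, k) = -6*k + 12*L
y(K, X) = 16 + K + X (y(K, X) = (K + X) + 16 = 16 + K + X)
-308/y(23, -12) + V(9, -18)/h(-3, 11) = -308/(16 + 23 - 12) + (-6*(-18) + 12*9)/(-3) = -308/27 + (108 + 108)*(-⅓) = -308*1/27 + 216*(-⅓) = -308/27 - 72 = -2252/27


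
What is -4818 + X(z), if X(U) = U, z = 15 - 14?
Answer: -4817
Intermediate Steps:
z = 1
-4818 + X(z) = -4818 + 1 = -4817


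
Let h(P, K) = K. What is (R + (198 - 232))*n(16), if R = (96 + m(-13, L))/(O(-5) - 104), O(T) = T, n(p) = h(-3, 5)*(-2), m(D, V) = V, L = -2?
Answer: 38000/109 ≈ 348.62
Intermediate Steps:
n(p) = -10 (n(p) = 5*(-2) = -10)
R = -94/109 (R = (96 - 2)/(-5 - 104) = 94/(-109) = 94*(-1/109) = -94/109 ≈ -0.86238)
(R + (198 - 232))*n(16) = (-94/109 + (198 - 232))*(-10) = (-94/109 - 34)*(-10) = -3800/109*(-10) = 38000/109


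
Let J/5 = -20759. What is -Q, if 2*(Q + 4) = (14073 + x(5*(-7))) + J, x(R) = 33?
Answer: 89697/2 ≈ 44849.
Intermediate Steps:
J = -103795 (J = 5*(-20759) = -103795)
Q = -89697/2 (Q = -4 + ((14073 + 33) - 103795)/2 = -4 + (14106 - 103795)/2 = -4 + (1/2)*(-89689) = -4 - 89689/2 = -89697/2 ≈ -44849.)
-Q = -1*(-89697/2) = 89697/2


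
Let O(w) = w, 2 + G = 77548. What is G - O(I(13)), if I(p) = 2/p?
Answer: 1008096/13 ≈ 77546.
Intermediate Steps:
G = 77546 (G = -2 + 77548 = 77546)
G - O(I(13)) = 77546 - 2/13 = 1008096/13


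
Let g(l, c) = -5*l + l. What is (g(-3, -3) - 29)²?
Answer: 289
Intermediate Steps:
g(l, c) = -4*l
(g(-3, -3) - 29)² = (-4*(-3) - 29)² = (12 - 29)² = (-17)² = 289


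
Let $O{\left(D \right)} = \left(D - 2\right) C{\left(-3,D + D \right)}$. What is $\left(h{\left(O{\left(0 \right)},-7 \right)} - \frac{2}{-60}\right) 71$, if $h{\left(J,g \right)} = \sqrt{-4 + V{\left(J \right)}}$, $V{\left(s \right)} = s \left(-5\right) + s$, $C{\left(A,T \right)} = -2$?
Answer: $\frac{71}{30} + 142 i \sqrt{5} \approx 2.3667 + 317.52 i$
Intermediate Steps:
$O{\left(D \right)} = 4 - 2 D$ ($O{\left(D \right)} = \left(D - 2\right) \left(-2\right) = \left(-2 + D\right) \left(-2\right) = 4 - 2 D$)
$V{\left(s \right)} = - 4 s$ ($V{\left(s \right)} = - 5 s + s = - 4 s$)
$h{\left(J,g \right)} = \sqrt{-4 - 4 J}$
$\left(h{\left(O{\left(0 \right)},-7 \right)} - \frac{2}{-60}\right) 71 = \left(2 \sqrt{-1 - \left(4 - 0\right)} - \frac{2}{-60}\right) 71 = \left(2 \sqrt{-1 - \left(4 + 0\right)} - - \frac{1}{30}\right) 71 = \left(2 \sqrt{-1 - 4} + \frac{1}{30}\right) 71 = \left(2 \sqrt{-5} + \frac{1}{30}\right) 71 = \left(2 i \sqrt{5} + \frac{1}{30}\right) 71 = \left(\frac{1}{30} + 2 i \sqrt{5}\right) 71 = \frac{71}{30} + 142 i \sqrt{5}$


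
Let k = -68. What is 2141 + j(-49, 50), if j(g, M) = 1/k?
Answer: 145587/68 ≈ 2141.0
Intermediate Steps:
j(g, M) = -1/68 (j(g, M) = 1/(-68) = -1/68)
2141 + j(-49, 50) = 2141 - 1/68 = 145587/68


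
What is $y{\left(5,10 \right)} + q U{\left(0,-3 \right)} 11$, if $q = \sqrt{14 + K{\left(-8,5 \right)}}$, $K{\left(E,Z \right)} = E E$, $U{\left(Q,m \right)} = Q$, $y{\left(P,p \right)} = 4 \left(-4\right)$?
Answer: $-16$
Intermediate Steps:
$y{\left(P,p \right)} = -16$
$K{\left(E,Z \right)} = E^{2}$
$q = \sqrt{78}$ ($q = \sqrt{14 + \left(-8\right)^{2}} = \sqrt{14 + 64} = \sqrt{78} \approx 8.8318$)
$y{\left(5,10 \right)} + q U{\left(0,-3 \right)} 11 = -16 + \sqrt{78} \cdot 0 \cdot 11 = -16 + \sqrt{78} \cdot 0 = -16 + 0 = -16$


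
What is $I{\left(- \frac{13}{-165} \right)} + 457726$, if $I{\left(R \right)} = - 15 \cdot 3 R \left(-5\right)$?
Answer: $\frac{5035181}{11} \approx 4.5774 \cdot 10^{5}$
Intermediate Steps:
$I{\left(R \right)} = 225 R$ ($I{\left(R \right)} = - 15 \left(- 15 R\right) = 225 R$)
$I{\left(- \frac{13}{-165} \right)} + 457726 = 225 \left(- \frac{13}{-165}\right) + 457726 = 225 \left(\left(-13\right) \left(- \frac{1}{165}\right)\right) + 457726 = 225 \cdot \frac{13}{165} + 457726 = \frac{195}{11} + 457726 = \frac{5035181}{11}$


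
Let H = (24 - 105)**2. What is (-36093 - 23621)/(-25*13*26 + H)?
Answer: 59714/1889 ≈ 31.611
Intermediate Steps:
H = 6561 (H = (-81)**2 = 6561)
(-36093 - 23621)/(-25*13*26 + H) = (-36093 - 23621)/(-25*13*26 + 6561) = -59714/(-325*26 + 6561) = -59714/(-8450 + 6561) = -59714/(-1889) = -59714*(-1/1889) = 59714/1889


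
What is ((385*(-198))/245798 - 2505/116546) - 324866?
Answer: -664740877674907/2046198122 ≈ -3.2487e+5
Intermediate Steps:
((385*(-198))/245798 - 2505/116546) - 324866 = (-76230*1/245798 - 2505*1/116546) - 324866 = (-5445/17557 - 2505/116546) - 324866 = -678573255/2046198122 - 324866 = -664740877674907/2046198122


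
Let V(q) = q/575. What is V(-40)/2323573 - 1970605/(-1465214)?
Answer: 526567114019763/391521144306530 ≈ 1.3449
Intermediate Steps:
V(q) = q/575 (V(q) = q*(1/575) = q/575)
V(-40)/2323573 - 1970605/(-1465214) = ((1/575)*(-40))/2323573 - 1970605/(-1465214) = -8/115*1/2323573 - 1970605*(-1/1465214) = -8/267210895 + 1970605/1465214 = 526567114019763/391521144306530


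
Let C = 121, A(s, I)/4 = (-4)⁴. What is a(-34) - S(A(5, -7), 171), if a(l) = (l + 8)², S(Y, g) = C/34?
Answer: 22863/34 ≈ 672.44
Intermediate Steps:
A(s, I) = 1024 (A(s, I) = 4*(-4)⁴ = 4*256 = 1024)
S(Y, g) = 121/34
a(l) = (8 + l)²
a(-34) - S(A(5, -7), 171) = (8 - 34)² - 1*121/34 = (-26)² - 121/34 = 676 - 121/34 = 22863/34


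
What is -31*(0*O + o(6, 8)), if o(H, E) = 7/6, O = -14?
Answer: -217/6 ≈ -36.167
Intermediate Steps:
o(H, E) = 7/6 (o(H, E) = 7*(⅙) = 7/6)
-31*(0*O + o(6, 8)) = -31*(0*(-14) + 7/6) = -31*(0 + 7/6) = -31*7/6 = -217/6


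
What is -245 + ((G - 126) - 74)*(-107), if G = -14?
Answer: 22653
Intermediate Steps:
-245 + ((G - 126) - 74)*(-107) = -245 + ((-14 - 126) - 74)*(-107) = -245 + (-140 - 74)*(-107) = -245 - 214*(-107) = -245 + 22898 = 22653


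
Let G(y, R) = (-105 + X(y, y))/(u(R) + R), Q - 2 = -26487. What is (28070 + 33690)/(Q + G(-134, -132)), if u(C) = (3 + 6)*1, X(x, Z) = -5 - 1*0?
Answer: -1519296/651509 ≈ -2.3320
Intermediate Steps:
Q = -26485 (Q = 2 - 26487 = -26485)
X(x, Z) = -5 (X(x, Z) = -5 + 0 = -5)
u(C) = 9 (u(C) = 9*1 = 9)
G(y, R) = -110/(9 + R) (G(y, R) = (-105 - 5)/(9 + R) = -110/(9 + R))
(28070 + 33690)/(Q + G(-134, -132)) = (28070 + 33690)/(-26485 - 110/(9 - 132)) = 61760/(-26485 - 110/(-123)) = 61760/(-26485 - 110*(-1/123)) = 61760/(-26485 + 110/123) = 61760/(-3257545/123) = 61760*(-123/3257545) = -1519296/651509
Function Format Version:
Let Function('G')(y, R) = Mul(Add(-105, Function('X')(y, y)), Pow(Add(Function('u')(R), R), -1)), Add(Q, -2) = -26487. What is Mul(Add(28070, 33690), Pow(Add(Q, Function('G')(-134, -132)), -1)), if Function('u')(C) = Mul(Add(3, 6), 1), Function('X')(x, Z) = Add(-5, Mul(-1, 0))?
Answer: Rational(-1519296, 651509) ≈ -2.3320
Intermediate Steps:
Q = -26485 (Q = Add(2, -26487) = -26485)
Function('X')(x, Z) = -5 (Function('X')(x, Z) = Add(-5, 0) = -5)
Function('u')(C) = 9 (Function('u')(C) = Mul(9, 1) = 9)
Function('G')(y, R) = Mul(-110, Pow(Add(9, R), -1)) (Function('G')(y, R) = Mul(Add(-105, -5), Pow(Add(9, R), -1)) = Mul(-110, Pow(Add(9, R), -1)))
Mul(Add(28070, 33690), Pow(Add(Q, Function('G')(-134, -132)), -1)) = Mul(Add(28070, 33690), Pow(Add(-26485, Mul(-110, Pow(Add(9, -132), -1))), -1)) = Mul(61760, Pow(Add(-26485, Mul(-110, Pow(-123, -1))), -1)) = Mul(61760, Pow(Add(-26485, Mul(-110, Rational(-1, 123))), -1)) = Mul(61760, Pow(Add(-26485, Rational(110, 123)), -1)) = Mul(61760, Pow(Rational(-3257545, 123), -1)) = Mul(61760, Rational(-123, 3257545)) = Rational(-1519296, 651509)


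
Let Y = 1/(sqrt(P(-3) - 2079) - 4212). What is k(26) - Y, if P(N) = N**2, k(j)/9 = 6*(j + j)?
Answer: 2767910418/985723 + I*sqrt(230)/5914338 ≈ 2808.0 + 2.5642e-6*I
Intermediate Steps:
k(j) = 108*j (k(j) = 9*(6*(j + j)) = 9*(6*(2*j)) = 9*(12*j) = 108*j)
Y = 1/(-4212 + 3*I*sqrt(230)) (Y = 1/(sqrt((-3)**2 - 2079) - 4212) = 1/(sqrt(9 - 2079) - 4212) = 1/(sqrt(-2070) - 4212) = 1/(3*I*sqrt(230) - 4212) = 1/(-4212 + 3*I*sqrt(230)) ≈ -0.00023739 - 2.564e-6*I)
k(26) - Y = 108*26 - (-234/985723 - I*sqrt(230)/5914338) = 2808 + (234/985723 + I*sqrt(230)/5914338) = 2767910418/985723 + I*sqrt(230)/5914338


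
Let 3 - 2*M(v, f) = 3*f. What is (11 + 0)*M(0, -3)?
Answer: 66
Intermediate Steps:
M(v, f) = 3/2 - 3*f/2
(11 + 0)*M(0, -3) = (11 + 0)*(3/2 - 3/2*(-3)) = 11*(3/2 + 9/2) = 11*6 = 66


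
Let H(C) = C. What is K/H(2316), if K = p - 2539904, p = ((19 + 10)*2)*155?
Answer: -421819/386 ≈ -1092.8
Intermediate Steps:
p = 8990 (p = (29*2)*155 = 58*155 = 8990)
K = -2530914 (K = 8990 - 2539904 = -2530914)
K/H(2316) = -2530914/2316 = -2530914*1/2316 = -421819/386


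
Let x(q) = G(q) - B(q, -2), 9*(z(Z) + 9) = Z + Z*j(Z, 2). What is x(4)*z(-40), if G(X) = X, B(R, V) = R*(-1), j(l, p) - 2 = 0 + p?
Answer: -2248/9 ≈ -249.78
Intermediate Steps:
j(l, p) = 2 + p (j(l, p) = 2 + (0 + p) = 2 + p)
B(R, V) = -R
z(Z) = -9 + 5*Z/9 (z(Z) = -9 + (Z + Z*(2 + 2))/9 = -9 + (Z + Z*4)/9 = -9 + (Z + 4*Z)/9 = -9 + (5*Z)/9 = -9 + 5*Z/9)
x(q) = 2*q (x(q) = q - (-1)*q = q + q = 2*q)
x(4)*z(-40) = (2*4)*(-9 + (5/9)*(-40)) = 8*(-9 - 200/9) = 8*(-281/9) = -2248/9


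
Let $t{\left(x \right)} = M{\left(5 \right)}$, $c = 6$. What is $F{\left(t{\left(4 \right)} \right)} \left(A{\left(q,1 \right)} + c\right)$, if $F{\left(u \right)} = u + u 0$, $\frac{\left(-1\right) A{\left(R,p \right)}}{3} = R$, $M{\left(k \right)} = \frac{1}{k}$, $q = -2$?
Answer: $\frac{12}{5} \approx 2.4$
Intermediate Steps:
$t{\left(x \right)} = \frac{1}{5}$
$A{\left(R,p \right)} = - 3 R$
$F{\left(u \right)} = u$ ($F{\left(u \right)} = u + 0 = u$)
$F{\left(t{\left(4 \right)} \right)} \left(A{\left(q,1 \right)} + c\right) = \frac{\left(-3\right) \left(-2\right) + 6}{5} = \frac{6 + 6}{5} = \frac{1}{5} \cdot 12 = \frac{12}{5}$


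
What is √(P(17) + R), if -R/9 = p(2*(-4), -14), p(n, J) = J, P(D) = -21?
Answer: √105 ≈ 10.247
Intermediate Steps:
R = 126 (R = -9*(-14) = 126)
√(P(17) + R) = √(-21 + 126) = √105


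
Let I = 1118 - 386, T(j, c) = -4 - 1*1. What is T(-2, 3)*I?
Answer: -3660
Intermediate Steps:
T(j, c) = -5 (T(j, c) = -4 - 1 = -5)
I = 732
T(-2, 3)*I = -5*732 = -3660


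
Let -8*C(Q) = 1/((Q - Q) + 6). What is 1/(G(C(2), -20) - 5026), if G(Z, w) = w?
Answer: -1/5046 ≈ -0.00019818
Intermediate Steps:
C(Q) = -1/48 (C(Q) = -1/(8*((Q - Q) + 6)) = -1/(8*(0 + 6)) = -⅛/6 = -⅛*⅙ = -1/48)
1/(G(C(2), -20) - 5026) = 1/(-20 - 5026) = 1/(-5046) = -1/5046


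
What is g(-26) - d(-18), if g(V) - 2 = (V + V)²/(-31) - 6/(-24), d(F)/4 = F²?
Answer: -171241/124 ≈ -1381.0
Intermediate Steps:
d(F) = 4*F²
g(V) = 9/4 - 4*V²/31 (g(V) = 2 + ((V + V)²/(-31) - 6/(-24)) = 2 + ((2*V)²*(-1/31) - 6*(-1/24)) = 2 + ((4*V²)*(-1/31) + ¼) = 2 + (-4*V²/31 + ¼) = 2 + (¼ - 4*V²/31) = 9/4 - 4*V²/31)
g(-26) - d(-18) = (9/4 - 4/31*(-26)²) - 4*(-18)² = (9/4 - 4/31*676) - 4*324 = (9/4 - 2704/31) - 1*1296 = -10537/124 - 1296 = -171241/124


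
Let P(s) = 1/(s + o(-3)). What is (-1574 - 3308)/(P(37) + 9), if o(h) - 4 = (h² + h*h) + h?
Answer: -273392/505 ≈ -541.37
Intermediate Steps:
o(h) = 4 + h + 2*h² (o(h) = 4 + ((h² + h*h) + h) = 4 + ((h² + h²) + h) = 4 + (2*h² + h) = 4 + (h + 2*h²) = 4 + h + 2*h²)
P(s) = 1/(19 + s) (P(s) = 1/(s + (4 - 3 + 2*(-3)²)) = 1/(s + (4 - 3 + 2*9)) = 1/(s + (4 - 3 + 18)) = 1/(s + 19) = 1/(19 + s))
(-1574 - 3308)/(P(37) + 9) = (-1574 - 3308)/(1/(19 + 37) + 9) = -4882/(1/56 + 9) = -4882/505/56 = -4882*56/505 = -273392/505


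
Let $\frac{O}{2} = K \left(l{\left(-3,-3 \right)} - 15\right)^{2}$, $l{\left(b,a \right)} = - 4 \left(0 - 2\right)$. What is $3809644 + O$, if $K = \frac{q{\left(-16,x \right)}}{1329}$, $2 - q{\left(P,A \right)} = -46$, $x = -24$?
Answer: $\frac{1687673860}{443} \approx 3.8096 \cdot 10^{6}$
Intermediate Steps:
$q{\left(P,A \right)} = 48$ ($q{\left(P,A \right)} = 2 - -46 = 2 + 46 = 48$)
$l{\left(b,a \right)} = 8$ ($l{\left(b,a \right)} = \left(-4\right) \left(-2\right) = 8$)
$K = \frac{16}{443}$ ($K = \frac{48}{1329} = 48 \cdot \frac{1}{1329} = \frac{16}{443} \approx 0.036117$)
$O = \frac{1568}{443}$ ($O = 2 \frac{16 \left(8 - 15\right)^{2}}{443} = 2 \frac{16 \left(-7\right)^{2}}{443} = 2 \cdot \frac{16}{443} \cdot 49 = 2 \cdot \frac{784}{443} = \frac{1568}{443} \approx 3.5395$)
$3809644 + O = 3809644 + \frac{1568}{443} = \frac{1687673860}{443}$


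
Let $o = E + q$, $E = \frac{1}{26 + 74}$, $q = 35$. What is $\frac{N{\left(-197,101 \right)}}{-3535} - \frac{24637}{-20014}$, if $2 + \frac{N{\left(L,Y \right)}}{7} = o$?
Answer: $\frac{589051143}{505353500} \approx 1.1656$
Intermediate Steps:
$E = \frac{1}{100} \approx 0.01$
$o = \frac{3501}{100}$ ($o = \frac{1}{100} + 35 = \frac{3501}{100} \approx 35.01$)
$N{\left(L,Y \right)} = \frac{23107}{100}$ ($N{\left(L,Y \right)} = -14 + 7 \cdot \frac{3501}{100} = -14 + \frac{24507}{100} = \frac{23107}{100}$)
$\frac{N{\left(-197,101 \right)}}{-3535} - \frac{24637}{-20014} = \frac{23107}{100 \left(-3535\right)} - \frac{24637}{-20014} = \frac{23107}{100} \left(- \frac{1}{3535}\right) - - \frac{24637}{20014} = - \frac{3301}{50500} + \frac{24637}{20014} = \frac{589051143}{505353500}$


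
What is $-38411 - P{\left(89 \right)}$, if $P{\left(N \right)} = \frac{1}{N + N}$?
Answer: $- \frac{6837159}{178} \approx -38411.0$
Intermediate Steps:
$P{\left(N \right)} = \frac{1}{2 N}$
$-38411 - P{\left(89 \right)} = -38411 - \frac{1}{2 \cdot 89} = -38411 - \frac{1}{2} \cdot \frac{1}{89} = -38411 - \frac{1}{178} = - \frac{6837159}{178}$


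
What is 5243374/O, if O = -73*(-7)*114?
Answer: 2621687/29127 ≈ 90.009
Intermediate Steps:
O = 58254 (O = 511*114 = 58254)
5243374/O = 5243374/58254 = 5243374*(1/58254) = 2621687/29127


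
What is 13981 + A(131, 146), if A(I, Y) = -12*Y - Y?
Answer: 12083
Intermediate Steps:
A(I, Y) = -13*Y
13981 + A(131, 146) = 13981 - 13*146 = 13981 - 1898 = 12083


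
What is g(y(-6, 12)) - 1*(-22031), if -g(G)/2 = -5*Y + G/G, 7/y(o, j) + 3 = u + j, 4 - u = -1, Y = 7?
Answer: 22099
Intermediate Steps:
u = 5 (u = 4 - 1*(-1) = 4 + 1 = 5)
y(o, j) = 7/(2 + j) (y(o, j) = 7/(-3 + (5 + j)) = 7/(2 + j))
g(G) = 68 (g(G) = -2*(-5*7 + G/G) = -2*(-35 + 1) = -2*(-34) = 68)
g(y(-6, 12)) - 1*(-22031) = 68 - 1*(-22031) = 68 + 22031 = 22099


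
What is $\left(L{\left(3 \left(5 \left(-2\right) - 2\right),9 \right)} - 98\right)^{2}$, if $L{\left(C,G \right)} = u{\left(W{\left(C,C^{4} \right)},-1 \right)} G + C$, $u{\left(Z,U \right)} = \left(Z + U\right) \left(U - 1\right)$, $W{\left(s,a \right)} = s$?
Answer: $283024$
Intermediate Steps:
$u{\left(Z,U \right)} = \left(-1 + U\right) \left(U + Z\right)$ ($u{\left(Z,U \right)} = \left(U + Z\right) \left(-1 + U\right) = \left(-1 + U\right) \left(U + Z\right)$)
$L{\left(C,G \right)} = C + G \left(2 - 2 C\right)$ ($L{\left(C,G \right)} = \left(\left(-1\right)^{2} - -1 - C - C\right) G + C = \left(1 + 1 - C - C\right) G + C = \left(2 - 2 C\right) G + C = G \left(2 - 2 C\right) + C = C + G \left(2 - 2 C\right)$)
$\left(L{\left(3 \left(5 \left(-2\right) - 2\right),9 \right)} - 98\right)^{2} = \left(\left(3 \left(5 \left(-2\right) - 2\right) - 18 \left(-1 + 3 \left(5 \left(-2\right) - 2\right)\right)\right) - 98\right)^{2} = \left(\left(3 \left(-10 - 2\right) - 18 \left(-1 + 3 \left(-10 - 2\right)\right)\right) - 98\right)^{2} = \left(\left(3 \left(-12\right) - 18 \left(-1 + 3 \left(-12\right)\right)\right) - 98\right)^{2} = \left(\left(-36 - 18 \left(-1 - 36\right)\right) - 98\right)^{2} = \left(\left(-36 - 18 \left(-37\right)\right) - 98\right)^{2} = \left(\left(-36 + 666\right) - 98\right)^{2} = \left(630 - 98\right)^{2} = 532^{2} = 283024$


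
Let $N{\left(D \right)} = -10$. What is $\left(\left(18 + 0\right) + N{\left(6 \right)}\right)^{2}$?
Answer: $64$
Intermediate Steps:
$\left(\left(18 + 0\right) + N{\left(6 \right)}\right)^{2} = \left(\left(18 + 0\right) - 10\right)^{2} = \left(18 - 10\right)^{2} = 8^{2} = 64$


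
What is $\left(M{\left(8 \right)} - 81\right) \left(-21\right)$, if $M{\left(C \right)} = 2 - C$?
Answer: $1827$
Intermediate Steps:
$\left(M{\left(8 \right)} - 81\right) \left(-21\right) = \left(\left(2 - 8\right) - 81\right) \left(-21\right) = \left(-6 - 81\right) \left(-21\right) = \left(-87\right) \left(-21\right) = 1827$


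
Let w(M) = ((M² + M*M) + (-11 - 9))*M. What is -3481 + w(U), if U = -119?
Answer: -3371419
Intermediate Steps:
w(M) = M*(-20 + 2*M²) (w(M) = ((M² + M²) - 20)*M = (2*M² - 20)*M = (-20 + 2*M²)*M = M*(-20 + 2*M²))
-3481 + w(U) = -3481 + 2*(-119)*(-10 + (-119)²) = -3481 + 2*(-119)*(-10 + 14161) = -3481 + 2*(-119)*14151 = -3481 - 3367938 = -3371419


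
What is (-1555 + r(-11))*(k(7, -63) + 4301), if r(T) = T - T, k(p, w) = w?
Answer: -6590090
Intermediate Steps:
r(T) = 0
(-1555 + r(-11))*(k(7, -63) + 4301) = (-1555 + 0)*(-63 + 4301) = -1555*4238 = -6590090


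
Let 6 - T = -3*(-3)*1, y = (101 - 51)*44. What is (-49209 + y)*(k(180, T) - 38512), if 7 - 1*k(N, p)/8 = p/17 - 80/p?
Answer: 92704756576/51 ≈ 1.8177e+9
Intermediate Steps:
y = 2200 (y = 50*44 = 2200)
T = -3 (T = 6 - (-3*(-3)) = 6 - 9 = -3)
k(N, p) = 56 + 640/p - 8*p/17 (k(N, p) = 56 - 8*(p/17 - 80/p) = 56 - 8*(-80/p + p/17) = 56 + (640/p - 8*p/17) = 56 + 640/p - 8*p/17)
(-49209 + y)*(k(180, T) - 38512) = (-49209 + 2200)*((56 + 640/(-3) - 8/17*(-3)) - 38512) = -47009*((56 + 640*(-1/3) + 24/17) - 38512) = -47009*((56 - 640/3 + 24/17) - 38512) = -47009*(-7952/51 - 38512) = -47009*(-1972064/51) = 92704756576/51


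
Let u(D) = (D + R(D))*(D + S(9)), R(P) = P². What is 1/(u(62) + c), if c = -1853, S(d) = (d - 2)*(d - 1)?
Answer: 1/459055 ≈ 2.1784e-6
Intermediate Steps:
S(d) = (-1 + d)*(-2 + d) (S(d) = (-2 + d)*(-1 + d) = (-1 + d)*(-2 + d))
u(D) = (56 + D)*(D + D²) (u(D) = (D + D²)*(D + (2 + 9² - 3*9)) = (D + D²)*(D + (2 + 81 - 27)) = (D + D²)*(D + 56) = (D + D²)*(56 + D) = (56 + D)*(D + D²))
1/(u(62) + c) = 1/(62*(56 + 62² + 57*62) - 1853) = 1/(62*(56 + 3844 + 3534) - 1853) = 1/(62*7434 - 1853) = 1/(460908 - 1853) = 1/459055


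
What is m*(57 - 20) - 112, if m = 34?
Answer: 1146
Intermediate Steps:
m*(57 - 20) - 112 = 34*(57 - 20) - 112 = 34*37 - 112 = 1258 - 112 = 1146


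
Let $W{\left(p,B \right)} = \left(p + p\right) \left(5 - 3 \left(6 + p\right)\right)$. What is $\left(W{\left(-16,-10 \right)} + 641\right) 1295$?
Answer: $-620305$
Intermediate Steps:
$W{\left(p,B \right)} = 2 p \left(-13 - 3 p\right)$ ($W{\left(p,B \right)} = 2 p \left(5 - \left(18 + 3 p\right)\right) = 2 p \left(-13 - 3 p\right)$)
$\left(W{\left(-16,-10 \right)} + 641\right) 1295 = \left(\left(-2\right) \left(-16\right) \left(13 + 3 \left(-16\right)\right) + 641\right) 1295 = \left(\left(-2\right) \left(-16\right) \left(13 - 48\right) + 641\right) 1295 = \left(\left(-2\right) \left(-16\right) \left(-35\right) + 641\right) 1295 = \left(-1120 + 641\right) 1295 = \left(-479\right) 1295 = -620305$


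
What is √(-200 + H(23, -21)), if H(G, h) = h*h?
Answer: √241 ≈ 15.524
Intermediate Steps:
H(G, h) = h²
√(-200 + H(23, -21)) = √(-200 + (-21)²) = √(-200 + 441) = √241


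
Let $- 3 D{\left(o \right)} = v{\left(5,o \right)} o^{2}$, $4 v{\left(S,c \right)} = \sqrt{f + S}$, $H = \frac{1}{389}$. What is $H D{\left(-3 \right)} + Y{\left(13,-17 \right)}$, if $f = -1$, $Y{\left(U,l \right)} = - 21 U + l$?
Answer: $- \frac{225623}{778} \approx -290.0$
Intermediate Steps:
$Y{\left(U,l \right)} = l - 21 U$
$H = \frac{1}{389} \approx 0.0025707$
$v{\left(S,c \right)} = \frac{\sqrt{-1 + S}}{4}$
$D{\left(o \right)} = - \frac{o^{2}}{6}$ ($D{\left(o \right)} = - \frac{\frac{\sqrt{-1 + 5}}{4} o^{2}}{3} = - \frac{\frac{\sqrt{4}}{4} o^{2}}{3} = - \frac{\frac{1}{4} \cdot 2 o^{2}}{3} = - \frac{\frac{1}{2} o^{2}}{3} = - \frac{o^{2}}{6}$)
$H D{\left(-3 \right)} + Y{\left(13,-17 \right)} = \frac{\left(- \frac{1}{6}\right) \left(-3\right)^{2}}{389} - 290 = \frac{\left(- \frac{1}{6}\right) 9}{389} - 290 = \frac{1}{389} \left(- \frac{3}{2}\right) - 290 = - \frac{3}{778} - 290 = - \frac{225623}{778}$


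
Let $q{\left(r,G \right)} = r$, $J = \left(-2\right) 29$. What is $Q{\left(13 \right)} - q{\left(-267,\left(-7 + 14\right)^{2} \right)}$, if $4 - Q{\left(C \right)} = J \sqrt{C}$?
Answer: $271 + 58 \sqrt{13} \approx 480.12$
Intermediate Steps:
$J = -58$
$Q{\left(C \right)} = 4 + 58 \sqrt{C}$ ($Q{\left(C \right)} = 4 - - 58 \sqrt{C} = 4 + 58 \sqrt{C}$)
$Q{\left(13 \right)} - q{\left(-267,\left(-7 + 14\right)^{2} \right)} = \left(4 + 58 \sqrt{13}\right) - -267 = \left(4 + 58 \sqrt{13}\right) + 267 = 271 + 58 \sqrt{13}$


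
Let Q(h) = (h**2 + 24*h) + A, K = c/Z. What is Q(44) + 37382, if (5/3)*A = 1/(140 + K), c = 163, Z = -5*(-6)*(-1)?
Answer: 162989856/4037 ≈ 40374.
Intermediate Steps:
Z = -30 (Z = 30*(-1) = -30)
K = -163/30 (K = 163/(-30) = 163*(-1/30) = -163/30 ≈ -5.4333)
A = 18/4037 (A = 3/(5*(140 - 163/30)) = 3/(5*(4037/30)) = (3/5)*(30/4037) = 18/4037 ≈ 0.0044588)
Q(h) = 18/4037 + h**2 + 24*h (Q(h) = (h**2 + 24*h) + 18/4037 = 18/4037 + h**2 + 24*h)
Q(44) + 37382 = (18/4037 + 44**2 + 24*44) + 37382 = (18/4037 + 1936 + 1056) + 37382 = 12078722/4037 + 37382 = 162989856/4037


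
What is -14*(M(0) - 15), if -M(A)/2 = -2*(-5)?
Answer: 490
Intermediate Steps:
M(A) = -20 (M(A) = -(-4)*(-5) = -2*10 = -20)
-14*(M(0) - 15) = -14*(-20 - 15) = -14*(-35) = 490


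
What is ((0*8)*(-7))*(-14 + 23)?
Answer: 0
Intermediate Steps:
((0*8)*(-7))*(-14 + 23) = (0*(-7))*9 = 0*9 = 0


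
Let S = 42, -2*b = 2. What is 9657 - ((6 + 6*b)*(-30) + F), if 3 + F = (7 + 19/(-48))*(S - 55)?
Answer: 467801/48 ≈ 9745.9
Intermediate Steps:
b = -1 (b = -½*2 = -1)
F = -4265/48 (F = -3 + (7 + 19/(-48))*(42 - 55) = -3 + (7 + 19*(-1/48))*(-13) = -3 + (7 - 19/48)*(-13) = -3 + (317/48)*(-13) = -3 - 4121/48 = -4265/48 ≈ -88.854)
9657 - ((6 + 6*b)*(-30) + F) = 9657 - ((6 + 6*(-1))*(-30) - 4265/48) = 9657 - ((6 - 6)*(-30) - 4265/48) = 9657 - (0*(-30) - 4265/48) = 9657 - (0 - 4265/48) = 9657 - 1*(-4265/48) = 9657 + 4265/48 = 467801/48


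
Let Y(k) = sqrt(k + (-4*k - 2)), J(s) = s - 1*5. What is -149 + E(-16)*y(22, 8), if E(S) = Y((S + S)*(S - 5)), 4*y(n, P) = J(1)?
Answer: -149 - I*sqrt(2018) ≈ -149.0 - 44.922*I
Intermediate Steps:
J(s) = -5 + s (J(s) = s - 5 = -5 + s)
y(n, P) = -1 (y(n, P) = (-5 + 1)/4 = (1/4)*(-4) = -1)
Y(k) = sqrt(-2 - 3*k) (Y(k) = sqrt(k + (-2 - 4*k)) = sqrt(-2 - 3*k))
E(S) = sqrt(-2 - 6*S*(-5 + S)) (E(S) = sqrt(-2 - 3*(S + S)*(S - 5)) = sqrt(-2 - 3*2*S*(-5 + S)) = sqrt(-2 - 6*S*(-5 + S)))
-149 + E(-16)*y(22, 8) = -149 + (sqrt(2)*sqrt(-1 - 3*(-16)*(-5 - 16)))*(-1) = -149 + (sqrt(2)*sqrt(-1 - 3*(-16)*(-21)))*(-1) = -149 + (sqrt(2)*sqrt(-1 - 1008))*(-1) = -149 + (sqrt(2)*sqrt(-1009))*(-1) = -149 + (sqrt(2)*(I*sqrt(1009)))*(-1) = -149 + (I*sqrt(2018))*(-1) = -149 - I*sqrt(2018)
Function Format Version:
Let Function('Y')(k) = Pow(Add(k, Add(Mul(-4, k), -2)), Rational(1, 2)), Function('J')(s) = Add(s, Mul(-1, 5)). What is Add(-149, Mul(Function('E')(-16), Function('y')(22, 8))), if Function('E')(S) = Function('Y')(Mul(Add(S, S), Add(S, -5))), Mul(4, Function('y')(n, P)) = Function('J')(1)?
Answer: Add(-149, Mul(-1, I, Pow(2018, Rational(1, 2)))) ≈ Add(-149.00, Mul(-44.922, I))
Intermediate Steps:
Function('J')(s) = Add(-5, s) (Function('J')(s) = Add(s, -5) = Add(-5, s))
Function('y')(n, P) = -1 (Function('y')(n, P) = Mul(Rational(1, 4), Add(-5, 1)) = Mul(Rational(1, 4), -4) = -1)
Function('Y')(k) = Pow(Add(-2, Mul(-3, k)), Rational(1, 2)) (Function('Y')(k) = Pow(Add(k, Add(-2, Mul(-4, k))), Rational(1, 2)) = Pow(Add(-2, Mul(-3, k)), Rational(1, 2)))
Function('E')(S) = Pow(Add(-2, Mul(-6, S, Add(-5, S))), Rational(1, 2)) (Function('E')(S) = Pow(Add(-2, Mul(-3, Mul(Add(S, S), Add(S, -5)))), Rational(1, 2)) = Pow(Add(-2, Mul(-3, Mul(Mul(2, S), Add(-5, S)))), Rational(1, 2)) = Pow(Add(-2, Mul(-3, Mul(2, S, Add(-5, S)))), Rational(1, 2)) = Pow(Add(-2, Mul(-6, S, Add(-5, S))), Rational(1, 2)))
Add(-149, Mul(Function('E')(-16), Function('y')(22, 8))) = Add(-149, Mul(Mul(Pow(2, Rational(1, 2)), Pow(Add(-1, Mul(-3, -16, Add(-5, -16))), Rational(1, 2))), -1)) = Add(-149, Mul(Mul(Pow(2, Rational(1, 2)), Pow(Add(-1, Mul(-3, -16, -21)), Rational(1, 2))), -1)) = Add(-149, Mul(Mul(Pow(2, Rational(1, 2)), Pow(Add(-1, -1008), Rational(1, 2))), -1)) = Add(-149, Mul(Mul(Pow(2, Rational(1, 2)), Pow(-1009, Rational(1, 2))), -1)) = Add(-149, Mul(Mul(Pow(2, Rational(1, 2)), Mul(I, Pow(1009, Rational(1, 2)))), -1)) = Add(-149, Mul(Mul(I, Pow(2018, Rational(1, 2))), -1)) = Add(-149, Mul(-1, I, Pow(2018, Rational(1, 2))))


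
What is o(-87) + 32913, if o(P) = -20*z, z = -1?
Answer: 32933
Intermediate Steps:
o(P) = 20 (o(P) = -20*(-1) = 20)
o(-87) + 32913 = 20 + 32913 = 32933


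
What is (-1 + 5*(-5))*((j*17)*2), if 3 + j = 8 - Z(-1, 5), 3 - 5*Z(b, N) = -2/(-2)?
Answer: -20332/5 ≈ -4066.4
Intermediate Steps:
Z(b, N) = ⅖ (Z(b, N) = ⅗ - (-2)/(5*(-2)) = ⅗ - (-2)*(-1)/(5*2) = ⅗ - ⅕*1 = ⅗ - ⅕ = ⅖)
j = 23/5 (j = -3 + (8 - 1*⅖) = -3 + (8 - ⅖) = -3 + 38/5 = 23/5 ≈ 4.6000)
(-1 + 5*(-5))*((j*17)*2) = (-1 + 5*(-5))*(((23/5)*17)*2) = (-1 - 25)*((391/5)*2) = -26*782/5 = -20332/5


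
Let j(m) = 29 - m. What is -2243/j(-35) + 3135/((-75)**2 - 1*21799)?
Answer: -18239461/517568 ≈ -35.241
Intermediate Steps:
-2243/j(-35) + 3135/((-75)**2 - 1*21799) = -2243/(29 - 1*(-35)) + 3135/((-75)**2 - 1*21799) = -2243/(29 + 35) + 3135/(5625 - 21799) = -2243/64 + 3135/(-16174) = -2243*1/64 + 3135*(-1/16174) = -2243/64 - 3135/16174 = -18239461/517568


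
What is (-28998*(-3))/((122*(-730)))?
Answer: -43497/44530 ≈ -0.97680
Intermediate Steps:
(-28998*(-3))/((122*(-730))) = 86994/(-89060) = 86994*(-1/89060) = -43497/44530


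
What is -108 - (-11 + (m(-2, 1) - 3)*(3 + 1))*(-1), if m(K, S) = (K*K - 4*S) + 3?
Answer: -119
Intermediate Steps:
m(K, S) = 3 + K**2 - 4*S (m(K, S) = (K**2 - 4*S) + 3 = 3 + K**2 - 4*S)
-108 - (-11 + (m(-2, 1) - 3)*(3 + 1))*(-1) = -108 - (-11 + ((3 + (-2)**2 - 4*1) - 3)*(3 + 1))*(-1) = -108 - (-11 + ((3 + 4 - 4) - 3)*4)*(-1) = -108 - (-11 + (3 - 3)*4)*(-1) = -108 - (-11 + 0*4)*(-1) = -108 - (-11 + 0)*(-1) = -108 - (-11)*(-1) = -108 - 1*11 = -108 - 11 = -119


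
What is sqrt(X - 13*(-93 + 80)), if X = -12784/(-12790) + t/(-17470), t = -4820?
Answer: sqrt(21252934290560935)/11172065 ≈ 13.049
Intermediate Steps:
X = 14249214/11172065 (X = -12784/(-12790) - 4820/(-17470) = -12784*(-1/12790) - 4820*(-1/17470) = 6392/6395 + 482/1747 = 14249214/11172065 ≈ 1.2754)
sqrt(X - 13*(-93 + 80)) = sqrt(14249214/11172065 - 13*(-93 + 80)) = sqrt(14249214/11172065 - 13*(-13)) = sqrt(14249214/11172065 + 169) = sqrt(1902328199/11172065) = sqrt(21252934290560935)/11172065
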